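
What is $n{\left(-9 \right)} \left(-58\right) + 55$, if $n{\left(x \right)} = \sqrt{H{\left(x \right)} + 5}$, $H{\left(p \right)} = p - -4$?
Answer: $55$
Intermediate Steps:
$H{\left(p \right)} = 4 + p$ ($H{\left(p \right)} = p + 4 = 4 + p$)
$n{\left(x \right)} = \sqrt{9 + x}$ ($n{\left(x \right)} = \sqrt{\left(4 + x\right) + 5} = \sqrt{9 + x}$)
$n{\left(-9 \right)} \left(-58\right) + 55 = \sqrt{9 - 9} \left(-58\right) + 55 = \sqrt{0} \left(-58\right) + 55 = 0 \left(-58\right) + 55 = 0 + 55 = 55$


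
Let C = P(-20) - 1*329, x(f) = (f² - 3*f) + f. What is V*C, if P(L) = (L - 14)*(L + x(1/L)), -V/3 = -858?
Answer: 89450361/100 ≈ 8.9450e+5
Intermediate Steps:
x(f) = f² - 2*f
V = 2574 (V = -3*(-858) = 2574)
P(L) = (-14 + L)*(L + (-2 + 1/L)/L) (P(L) = (L - 14)*(L + (-2 + 1/L)/L) = (-14 + L)*(L + (-2 + 1/L)/L))
C = 69503/200 (C = (-2 + (-20)² - 14*(-20) - 14/(-20)² + 29/(-20)) - 1*329 = (-2 + 400 + 280 - 14*1/400 + 29*(-1/20)) - 329 = (-2 + 400 + 280 - 7/200 - 29/20) - 329 = 135303/200 - 329 = 69503/200 ≈ 347.52)
V*C = 2574*(69503/200) = 89450361/100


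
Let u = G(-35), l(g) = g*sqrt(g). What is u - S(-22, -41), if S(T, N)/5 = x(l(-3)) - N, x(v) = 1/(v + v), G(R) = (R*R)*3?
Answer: 3470 - 5*I*sqrt(3)/18 ≈ 3470.0 - 0.48113*I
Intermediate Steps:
G(R) = 3*R**2 (G(R) = R**2*3 = 3*R**2)
l(g) = g**(3/2)
x(v) = 1/(2*v)
u = 3675 (u = 3*(-35)**2 = 3*1225 = 3675)
S(T, N) = -5*N + 5*I*sqrt(3)/18 (S(T, N) = 5*(1/(2*((-3)**(3/2))) - N) = 5*(1/(2*((-3*I*sqrt(3)))) - N) = 5*((I*sqrt(3)/9)/2 - N) = 5*(I*sqrt(3)/18 - N) = 5*(-N + I*sqrt(3)/18) = -5*N + 5*I*sqrt(3)/18)
u - S(-22, -41) = 3675 - (-5*(-41) + 5*I*sqrt(3)/18) = 3675 - (205 + 5*I*sqrt(3)/18) = 3675 + (-205 - 5*I*sqrt(3)/18) = 3470 - 5*I*sqrt(3)/18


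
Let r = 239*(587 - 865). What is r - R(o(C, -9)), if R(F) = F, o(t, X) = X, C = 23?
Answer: -66433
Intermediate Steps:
r = -66442 (r = 239*(-278) = -66442)
r - R(o(C, -9)) = -66442 - 1*(-9) = -66442 + 9 = -66433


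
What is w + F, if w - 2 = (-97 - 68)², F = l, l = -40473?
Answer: -13246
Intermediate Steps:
F = -40473
w = 27227 (w = 2 + (-97 - 68)² = 2 + (-165)² = 2 + 27225 = 27227)
w + F = 27227 - 40473 = -13246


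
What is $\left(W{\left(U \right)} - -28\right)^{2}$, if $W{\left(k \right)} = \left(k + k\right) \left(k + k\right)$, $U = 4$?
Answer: $8464$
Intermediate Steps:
$W{\left(k \right)} = 4 k^{2}$ ($W{\left(k \right)} = 2 k 2 k = 4 k^{2}$)
$\left(W{\left(U \right)} - -28\right)^{2} = \left(4 \cdot 4^{2} - -28\right)^{2} = \left(4 \cdot 16 + 28\right)^{2} = \left(64 + 28\right)^{2} = 92^{2} = 8464$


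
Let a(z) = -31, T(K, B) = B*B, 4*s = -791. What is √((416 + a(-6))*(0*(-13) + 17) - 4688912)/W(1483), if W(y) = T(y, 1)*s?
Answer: -108*I*√6423/791 ≈ -10.942*I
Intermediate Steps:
s = -791/4 (s = (¼)*(-791) = -791/4 ≈ -197.75)
T(K, B) = B²
W(y) = -791/4 (W(y) = 1²*(-791/4) = 1*(-791/4) = -791/4)
√((416 + a(-6))*(0*(-13) + 17) - 4688912)/W(1483) = √((416 - 31)*(0*(-13) + 17) - 4688912)/(-791/4) = √(385*(0 + 17) - 4688912)*(-4/791) = √(385*17 - 4688912)*(-4/791) = √(6545 - 4688912)*(-4/791) = √(-4682367)*(-4/791) = (27*I*√6423)*(-4/791) = -108*I*√6423/791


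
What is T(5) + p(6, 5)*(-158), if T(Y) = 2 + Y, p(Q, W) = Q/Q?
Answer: -151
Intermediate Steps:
p(Q, W) = 1
T(5) + p(6, 5)*(-158) = (2 + 5) + 1*(-158) = 7 - 158 = -151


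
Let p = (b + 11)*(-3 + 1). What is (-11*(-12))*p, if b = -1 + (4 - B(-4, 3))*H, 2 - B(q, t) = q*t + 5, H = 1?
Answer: -1320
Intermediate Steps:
B(q, t) = -3 - q*t (B(q, t) = 2 - (q*t + 5) = 2 - (5 + q*t) = 2 + (-5 - q*t) = -3 - q*t)
b = -6 (b = -1 + (4 - (-3 - 1*(-4)*3))*1 = -1 + (4 - (-3 + 12))*1 = -1 + (4 - 1*9)*1 = -1 + (4 - 9)*1 = -1 - 5*1 = -1 - 5 = -6)
p = -10 (p = (-6 + 11)*(-3 + 1) = 5*(-2) = -10)
(-11*(-12))*p = -11*(-12)*(-10) = 132*(-10) = -1320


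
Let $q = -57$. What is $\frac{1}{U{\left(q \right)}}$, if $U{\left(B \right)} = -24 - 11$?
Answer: $- \frac{1}{35} \approx -0.028571$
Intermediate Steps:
$U{\left(B \right)} = -35$ ($U{\left(B \right)} = -24 - 11 = -35$)
$\frac{1}{U{\left(q \right)}} = \frac{1}{-35} = - \frac{1}{35}$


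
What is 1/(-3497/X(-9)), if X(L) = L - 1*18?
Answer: 27/3497 ≈ 0.0077209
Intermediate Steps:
X(L) = -18 + L (X(L) = L - 18 = -18 + L)
1/(-3497/X(-9)) = 1/(-3497/(-18 - 9)) = 1/(-3497/(-27)) = 1/(-3497*(-1/27)) = 1/(3497/27) = 27/3497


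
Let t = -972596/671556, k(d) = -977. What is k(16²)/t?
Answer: 164027553/243149 ≈ 674.60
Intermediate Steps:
t = -243149/167889 (t = -972596*1/671556 = -243149/167889 ≈ -1.4483)
k(16²)/t = -977/(-243149/167889) = -977*(-167889/243149) = 164027553/243149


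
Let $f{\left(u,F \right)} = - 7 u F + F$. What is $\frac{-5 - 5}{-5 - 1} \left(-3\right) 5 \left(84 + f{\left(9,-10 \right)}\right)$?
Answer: $-17600$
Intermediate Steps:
$f{\left(u,F \right)} = F - 7 F u$ ($f{\left(u,F \right)} = - 7 F u + F = F - 7 F u$)
$\frac{-5 - 5}{-5 - 1} \left(-3\right) 5 \left(84 + f{\left(9,-10 \right)}\right) = \frac{-5 - 5}{-5 - 1} \left(-3\right) 5 \left(84 - 10 \left(1 - 63\right)\right) = - \frac{10}{-6} \left(-3\right) 5 \left(84 - 10 \left(1 - 63\right)\right) = \left(-10\right) \left(- \frac{1}{6}\right) \left(-3\right) 5 \left(84 - -620\right) = \frac{5}{3} \left(-3\right) 5 \left(84 + 620\right) = \left(-5\right) 5 \cdot 704 = \left(-25\right) 704 = -17600$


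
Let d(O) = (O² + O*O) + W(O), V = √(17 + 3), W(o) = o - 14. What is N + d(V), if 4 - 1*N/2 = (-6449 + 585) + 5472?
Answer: 818 + 2*√5 ≈ 822.47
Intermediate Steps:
N = 792 (N = 8 - 2*((-6449 + 585) + 5472) = 8 - 2*(-5864 + 5472) = 8 - 2*(-392) = 8 + 784 = 792)
W(o) = -14 + o
V = 2*√5 (V = √20 = 2*√5 ≈ 4.4721)
d(O) = -14 + O + 2*O² (d(O) = (O² + O*O) + (-14 + O) = (O² + O²) + (-14 + O) = 2*O² + (-14 + O) = -14 + O + 2*O²)
N + d(V) = 792 + (-14 + 2*√5 + 2*(2*√5)²) = 792 + (-14 + 2*√5 + 2*20) = 792 + (-14 + 2*√5 + 40) = 792 + (26 + 2*√5) = 818 + 2*√5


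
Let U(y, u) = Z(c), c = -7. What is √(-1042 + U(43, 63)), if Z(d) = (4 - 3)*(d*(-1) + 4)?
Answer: I*√1031 ≈ 32.109*I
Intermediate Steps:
Z(d) = 4 - d (Z(d) = 1*(-d + 4) = 1*(4 - d) = 4 - d)
U(y, u) = 11 (U(y, u) = 4 - 1*(-7) = 4 + 7 = 11)
√(-1042 + U(43, 63)) = √(-1042 + 11) = √(-1031) = I*√1031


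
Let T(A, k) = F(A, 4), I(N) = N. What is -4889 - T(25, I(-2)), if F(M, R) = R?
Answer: -4893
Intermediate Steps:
T(A, k) = 4
-4889 - T(25, I(-2)) = -4889 - 1*4 = -4889 - 4 = -4893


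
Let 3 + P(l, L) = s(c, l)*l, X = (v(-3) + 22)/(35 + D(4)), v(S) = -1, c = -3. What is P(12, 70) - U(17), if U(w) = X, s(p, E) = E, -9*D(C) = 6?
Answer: 14460/103 ≈ 140.39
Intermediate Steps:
D(C) = -⅔ (D(C) = -⅑*6 = -⅔)
X = 63/103 (X = (-1 + 22)/(35 - ⅔) = 21/(103/3) = 21*(3/103) = 63/103 ≈ 0.61165)
U(w) = 63/103
P(l, L) = -3 + l² (P(l, L) = -3 + l*l = -3 + l²)
P(12, 70) - U(17) = (-3 + 12²) - 1*63/103 = (-3 + 144) - 63/103 = 141 - 63/103 = 14460/103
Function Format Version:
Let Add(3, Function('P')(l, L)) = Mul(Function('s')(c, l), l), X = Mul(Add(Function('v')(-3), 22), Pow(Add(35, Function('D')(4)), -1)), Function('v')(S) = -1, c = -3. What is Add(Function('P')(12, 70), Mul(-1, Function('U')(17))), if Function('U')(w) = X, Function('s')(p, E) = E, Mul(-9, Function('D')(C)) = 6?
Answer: Rational(14460, 103) ≈ 140.39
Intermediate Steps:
Function('D')(C) = Rational(-2, 3) (Function('D')(C) = Mul(Rational(-1, 9), 6) = Rational(-2, 3))
X = Rational(63, 103) (X = Mul(Add(-1, 22), Pow(Add(35, Rational(-2, 3)), -1)) = Mul(21, Pow(Rational(103, 3), -1)) = Mul(21, Rational(3, 103)) = Rational(63, 103) ≈ 0.61165)
Function('U')(w) = Rational(63, 103)
Function('P')(l, L) = Add(-3, Pow(l, 2)) (Function('P')(l, L) = Add(-3, Mul(l, l)) = Add(-3, Pow(l, 2)))
Add(Function('P')(12, 70), Mul(-1, Function('U')(17))) = Add(Add(-3, Pow(12, 2)), Mul(-1, Rational(63, 103))) = Add(Add(-3, 144), Rational(-63, 103)) = Add(141, Rational(-63, 103)) = Rational(14460, 103)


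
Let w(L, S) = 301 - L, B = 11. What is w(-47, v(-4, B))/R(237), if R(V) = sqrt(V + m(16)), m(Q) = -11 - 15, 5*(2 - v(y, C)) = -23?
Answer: 348*sqrt(211)/211 ≈ 23.957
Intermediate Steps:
v(y, C) = 33/5 (v(y, C) = 2 - 1/5*(-23) = 2 + 23/5 = 33/5)
m(Q) = -26
R(V) = sqrt(-26 + V) (R(V) = sqrt(V - 26) = sqrt(-26 + V))
w(-47, v(-4, B))/R(237) = (301 - 1*(-47))/(sqrt(-26 + 237)) = (301 + 47)/(sqrt(211)) = 348*(sqrt(211)/211) = 348*sqrt(211)/211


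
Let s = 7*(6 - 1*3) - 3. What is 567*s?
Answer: 10206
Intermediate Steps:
s = 18 (s = 7*(6 - 3) - 3 = 7*3 - 3 = 21 - 3 = 18)
567*s = 567*18 = 10206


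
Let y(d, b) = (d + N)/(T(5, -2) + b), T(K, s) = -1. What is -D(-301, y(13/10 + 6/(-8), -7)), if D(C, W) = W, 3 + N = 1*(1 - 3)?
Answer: -89/160 ≈ -0.55625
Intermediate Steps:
N = -5 (N = -3 + 1*(1 - 3) = -3 + 1*(-2) = -3 - 2 = -5)
y(d, b) = (-5 + d)/(-1 + b) (y(d, b) = (d - 5)/(-1 + b) = (-5 + d)/(-1 + b))
-D(-301, y(13/10 + 6/(-8), -7)) = -(-5 + (13/10 + 6/(-8)))/(-1 - 7) = -(-5 + (13*(⅒) + 6*(-⅛)))/(-8) = -(-1)*(-5 + (13/10 - ¾))/8 = -(-1)*(-5 + 11/20)/8 = -(-1)*(-89)/(8*20) = -1*89/160 = -89/160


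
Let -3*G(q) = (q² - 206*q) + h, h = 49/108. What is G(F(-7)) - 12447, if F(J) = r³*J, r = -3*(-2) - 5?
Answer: -4193905/324 ≈ -12944.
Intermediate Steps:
h = 49/108 (h = 49*(1/108) = 49/108 ≈ 0.45370)
r = 1 (r = 6 - 5 = 1)
F(J) = J (F(J) = 1³*J = 1*J = J)
G(q) = -49/324 - q²/3 + 206*q/3 (G(q) = -((q² - 206*q) + 49/108)/3 = -(49/108 + q² - 206*q)/3 = -49/324 - q²/3 + 206*q/3)
G(F(-7)) - 12447 = (-49/324 - ⅓*(-7)² + (206/3)*(-7)) - 12447 = (-49/324 - ⅓*49 - 1442/3) - 12447 = (-49/324 - 49/3 - 1442/3) - 12447 = -161077/324 - 12447 = -4193905/324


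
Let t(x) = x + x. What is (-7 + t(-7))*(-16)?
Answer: 336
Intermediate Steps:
t(x) = 2*x
(-7 + t(-7))*(-16) = (-7 + 2*(-7))*(-16) = (-7 - 14)*(-16) = -21*(-16) = 336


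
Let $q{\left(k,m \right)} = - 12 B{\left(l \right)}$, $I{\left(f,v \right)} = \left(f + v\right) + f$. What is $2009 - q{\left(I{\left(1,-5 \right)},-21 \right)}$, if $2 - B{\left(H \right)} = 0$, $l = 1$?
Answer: $2033$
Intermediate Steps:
$B{\left(H \right)} = 2$ ($B{\left(H \right)} = 2 - 0 = 2 + 0 = 2$)
$I{\left(f,v \right)} = v + 2 f$
$q{\left(k,m \right)} = -24$ ($q{\left(k,m \right)} = \left(-12\right) 2 = -24$)
$2009 - q{\left(I{\left(1,-5 \right)},-21 \right)} = 2009 - -24 = 2009 + 24 = 2033$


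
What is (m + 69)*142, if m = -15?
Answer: 7668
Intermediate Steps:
(m + 69)*142 = (-15 + 69)*142 = 54*142 = 7668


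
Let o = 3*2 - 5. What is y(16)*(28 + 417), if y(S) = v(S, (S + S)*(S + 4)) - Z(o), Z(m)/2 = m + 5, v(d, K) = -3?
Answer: -6675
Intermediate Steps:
o = 1 (o = 6 - 5 = 1)
Z(m) = 10 + 2*m (Z(m) = 2*(m + 5) = 2*(5 + m) = 10 + 2*m)
y(S) = -15 (y(S) = -3 - (10 + 2*1) = -3 - (10 + 2) = -3 - 1*12 = -3 - 12 = -15)
y(16)*(28 + 417) = -15*(28 + 417) = -15*445 = -6675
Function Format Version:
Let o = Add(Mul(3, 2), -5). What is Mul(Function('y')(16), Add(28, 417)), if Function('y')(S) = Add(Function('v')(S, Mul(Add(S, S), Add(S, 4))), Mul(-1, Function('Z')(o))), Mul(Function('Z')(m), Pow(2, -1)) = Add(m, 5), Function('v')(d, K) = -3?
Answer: -6675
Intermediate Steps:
o = 1 (o = Add(6, -5) = 1)
Function('Z')(m) = Add(10, Mul(2, m)) (Function('Z')(m) = Mul(2, Add(m, 5)) = Mul(2, Add(5, m)) = Add(10, Mul(2, m)))
Function('y')(S) = -15 (Function('y')(S) = Add(-3, Mul(-1, Add(10, Mul(2, 1)))) = Add(-3, Mul(-1, Add(10, 2))) = Add(-3, Mul(-1, 12)) = Add(-3, -12) = -15)
Mul(Function('y')(16), Add(28, 417)) = Mul(-15, Add(28, 417)) = Mul(-15, 445) = -6675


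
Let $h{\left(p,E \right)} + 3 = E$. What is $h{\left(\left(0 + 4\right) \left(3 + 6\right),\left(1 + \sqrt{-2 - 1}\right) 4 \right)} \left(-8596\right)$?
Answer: $-8596 - 34384 i \sqrt{3} \approx -8596.0 - 59555.0 i$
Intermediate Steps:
$h{\left(p,E \right)} = -3 + E$
$h{\left(\left(0 + 4\right) \left(3 + 6\right),\left(1 + \sqrt{-2 - 1}\right) 4 \right)} \left(-8596\right) = \left(-3 + \left(1 + \sqrt{-2 - 1}\right) 4\right) \left(-8596\right) = \left(-3 + \left(1 + \sqrt{-3}\right) 4\right) \left(-8596\right) = \left(-3 + \left(1 + i \sqrt{3}\right) 4\right) \left(-8596\right) = \left(-3 + \left(4 + 4 i \sqrt{3}\right)\right) \left(-8596\right) = \left(1 + 4 i \sqrt{3}\right) \left(-8596\right) = -8596 - 34384 i \sqrt{3}$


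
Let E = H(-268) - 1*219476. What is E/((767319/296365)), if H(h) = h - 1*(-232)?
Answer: -65055673880/767319 ≈ -84783.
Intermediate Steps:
H(h) = 232 + h (H(h) = h + 232 = 232 + h)
E = -219512 (E = (232 - 268) - 1*219476 = -36 - 219476 = -219512)
E/((767319/296365)) = -219512/(767319/296365) = -219512/(767319*(1/296365)) = -219512/767319/296365 = -219512*296365/767319 = -65055673880/767319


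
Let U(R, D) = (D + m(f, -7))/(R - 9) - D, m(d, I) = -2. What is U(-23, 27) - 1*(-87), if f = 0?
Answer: 1895/32 ≈ 59.219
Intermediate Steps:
U(R, D) = -D + (-2 + D)/(-9 + R) (U(R, D) = (D - 2)/(R - 9) - D = (-2 + D)/(-9 + R) - D = -D + (-2 + D)/(-9 + R))
U(-23, 27) - 1*(-87) = (-2 + 10*27 - 1*27*(-23))/(-9 - 23) - 1*(-87) = (-2 + 270 + 621)/(-32) + 87 = -1/32*889 + 87 = -889/32 + 87 = 1895/32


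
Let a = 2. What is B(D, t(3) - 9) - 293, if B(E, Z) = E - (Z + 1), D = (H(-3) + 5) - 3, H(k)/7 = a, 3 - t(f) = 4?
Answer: -268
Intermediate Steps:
t(f) = -1 (t(f) = 3 - 1*4 = 3 - 4 = -1)
H(k) = 14 (H(k) = 7*2 = 14)
D = 16 (D = (14 + 5) - 3 = 19 - 3 = 16)
B(E, Z) = -1 + E - Z (B(E, Z) = E - (1 + Z) = E + (-1 - Z) = -1 + E - Z)
B(D, t(3) - 9) - 293 = (-1 + 16 - (-1 - 9)) - 293 = (-1 + 16 - 1*(-10)) - 293 = (-1 + 16 + 10) - 293 = 25 - 293 = -268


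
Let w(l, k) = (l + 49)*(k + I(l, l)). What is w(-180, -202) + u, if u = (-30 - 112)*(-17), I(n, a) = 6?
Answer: 28090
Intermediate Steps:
u = 2414 (u = -142*(-17) = 2414)
w(l, k) = (6 + k)*(49 + l) (w(l, k) = (l + 49)*(k + 6) = (49 + l)*(6 + k) = (6 + k)*(49 + l))
w(-180, -202) + u = (294 + 6*(-180) + 49*(-202) - 202*(-180)) + 2414 = (294 - 1080 - 9898 + 36360) + 2414 = 25676 + 2414 = 28090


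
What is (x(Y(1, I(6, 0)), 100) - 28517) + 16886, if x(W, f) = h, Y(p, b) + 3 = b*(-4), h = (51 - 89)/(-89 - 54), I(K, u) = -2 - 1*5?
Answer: -1663195/143 ≈ -11631.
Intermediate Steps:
I(K, u) = -7 (I(K, u) = -2 - 5 = -7)
h = 38/143 (h = -38/(-143) = -38*(-1/143) = 38/143 ≈ 0.26573)
Y(p, b) = -3 - 4*b (Y(p, b) = -3 + b*(-4) = -3 - 4*b)
x(W, f) = 38/143
(x(Y(1, I(6, 0)), 100) - 28517) + 16886 = (38/143 - 28517) + 16886 = -4077893/143 + 16886 = -1663195/143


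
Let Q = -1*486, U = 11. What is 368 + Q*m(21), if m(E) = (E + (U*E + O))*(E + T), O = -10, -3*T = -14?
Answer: -3018340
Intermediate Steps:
T = 14/3 (T = -⅓*(-14) = 14/3 ≈ 4.6667)
Q = -486
m(E) = (-10 + 12*E)*(14/3 + E) (m(E) = (E + (11*E - 10))*(E + 14/3) = (E + (-10 + 11*E))*(14/3 + E) = (-10 + 12*E)*(14/3 + E))
368 + Q*m(21) = 368 - 486*(-140/3 + 12*21² + 46*21) = 368 - 486*(-140/3 + 12*441 + 966) = 368 - 486*(-140/3 + 5292 + 966) = 368 - 486*18634/3 = 368 - 3018708 = -3018340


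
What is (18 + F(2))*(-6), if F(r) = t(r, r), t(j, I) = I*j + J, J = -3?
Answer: -114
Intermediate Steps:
t(j, I) = -3 + I*j (t(j, I) = I*j - 3 = -3 + I*j)
F(r) = -3 + r² (F(r) = -3 + r*r = -3 + r²)
(18 + F(2))*(-6) = (18 + (-3 + 2²))*(-6) = (18 + (-3 + 4))*(-6) = (18 + 1)*(-6) = 19*(-6) = -114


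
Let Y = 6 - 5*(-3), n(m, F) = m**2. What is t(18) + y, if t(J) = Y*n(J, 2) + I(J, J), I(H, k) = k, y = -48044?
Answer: -41222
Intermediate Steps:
Y = 21 (Y = 6 + 15 = 21)
t(J) = J + 21*J**2 (t(J) = 21*J**2 + J = J + 21*J**2)
t(18) + y = 18*(1 + 21*18) - 48044 = 18*(1 + 378) - 48044 = 18*379 - 48044 = 6822 - 48044 = -41222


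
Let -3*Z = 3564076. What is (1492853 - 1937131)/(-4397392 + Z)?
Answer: 666417/8378126 ≈ 0.079543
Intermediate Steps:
Z = -3564076/3 (Z = -1/3*3564076 = -3564076/3 ≈ -1.1880e+6)
(1492853 - 1937131)/(-4397392 + Z) = (1492853 - 1937131)/(-4397392 - 3564076/3) = -444278/(-16756252/3) = -444278*(-3/16756252) = 666417/8378126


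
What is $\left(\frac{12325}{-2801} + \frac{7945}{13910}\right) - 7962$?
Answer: $- \frac{62072782845}{7792382} \approx -7965.8$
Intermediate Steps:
$\left(\frac{12325}{-2801} + \frac{7945}{13910}\right) - 7962 = \left(12325 \left(- \frac{1}{2801}\right) + 7945 \cdot \frac{1}{13910}\right) - 7962 = \left(- \frac{12325}{2801} + \frac{1589}{2782}\right) - 7962 = - \frac{29837361}{7792382} - 7962 = - \frac{62072782845}{7792382}$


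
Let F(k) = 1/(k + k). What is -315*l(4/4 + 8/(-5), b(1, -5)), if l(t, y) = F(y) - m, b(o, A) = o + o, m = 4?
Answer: 4725/4 ≈ 1181.3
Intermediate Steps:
F(k) = 1/(2*k)
b(o, A) = 2*o
l(t, y) = -4 + 1/(2*y) (l(t, y) = 1/(2*y) - 1*4 = 1/(2*y) - 4 = -4 + 1/(2*y))
-315*l(4/4 + 8/(-5), b(1, -5)) = -315*(-4 + 1/(2*((2*1)))) = -315*(-4 + (½)/2) = -315*(-4 + (½)*(½)) = -315*(-4 + ¼) = -315*(-15/4) = 4725/4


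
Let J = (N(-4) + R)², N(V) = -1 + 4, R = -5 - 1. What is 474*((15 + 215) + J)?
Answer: 113286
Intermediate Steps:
R = -6
N(V) = 3
J = 9 (J = (3 - 6)² = (-3)² = 9)
474*((15 + 215) + J) = 474*((15 + 215) + 9) = 474*(230 + 9) = 474*239 = 113286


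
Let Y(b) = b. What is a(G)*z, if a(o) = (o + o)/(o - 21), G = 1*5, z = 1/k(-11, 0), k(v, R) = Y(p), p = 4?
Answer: -5/32 ≈ -0.15625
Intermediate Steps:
k(v, R) = 4
z = 1/4 ≈ 0.25000
G = 5
a(o) = 2*o/(-21 + o) (a(o) = (2*o)/(-21 + o) = 2*o/(-21 + o))
a(G)*z = (2*5/(-21 + 5))*(1/4) = (2*5/(-16))*(1/4) = (2*5*(-1/16))*(1/4) = -5/8*1/4 = -5/32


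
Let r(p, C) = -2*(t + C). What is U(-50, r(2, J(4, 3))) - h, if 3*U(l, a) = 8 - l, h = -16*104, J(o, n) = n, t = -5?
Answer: 5050/3 ≈ 1683.3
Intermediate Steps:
r(p, C) = 10 - 2*C (r(p, C) = -2*(-5 + C) = 10 - 2*C)
h = -1664
U(l, a) = 8/3 - l/3 (U(l, a) = (8 - l)/3 = 8/3 - l/3)
U(-50, r(2, J(4, 3))) - h = (8/3 - 1/3*(-50)) - 1*(-1664) = (8/3 + 50/3) + 1664 = 58/3 + 1664 = 5050/3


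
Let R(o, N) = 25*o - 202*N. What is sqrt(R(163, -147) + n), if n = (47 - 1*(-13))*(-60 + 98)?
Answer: sqrt(36049) ≈ 189.87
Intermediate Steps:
R(o, N) = -202*N + 25*o
n = 2280 (n = (47 + 13)*38 = 60*38 = 2280)
sqrt(R(163, -147) + n) = sqrt((-202*(-147) + 25*163) + 2280) = sqrt((29694 + 4075) + 2280) = sqrt(33769 + 2280) = sqrt(36049)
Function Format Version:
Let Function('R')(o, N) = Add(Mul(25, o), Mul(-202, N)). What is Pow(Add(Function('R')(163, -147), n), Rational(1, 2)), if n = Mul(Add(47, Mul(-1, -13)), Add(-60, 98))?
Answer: Pow(36049, Rational(1, 2)) ≈ 189.87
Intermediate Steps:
Function('R')(o, N) = Add(Mul(-202, N), Mul(25, o))
n = 2280 (n = Mul(Add(47, 13), 38) = Mul(60, 38) = 2280)
Pow(Add(Function('R')(163, -147), n), Rational(1, 2)) = Pow(Add(Add(Mul(-202, -147), Mul(25, 163)), 2280), Rational(1, 2)) = Pow(Add(Add(29694, 4075), 2280), Rational(1, 2)) = Pow(Add(33769, 2280), Rational(1, 2)) = Pow(36049, Rational(1, 2))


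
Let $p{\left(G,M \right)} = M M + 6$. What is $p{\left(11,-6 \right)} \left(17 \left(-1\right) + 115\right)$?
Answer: $4116$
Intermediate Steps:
$p{\left(G,M \right)} = 6 + M^{2}$ ($p{\left(G,M \right)} = M^{2} + 6 = 6 + M^{2}$)
$p{\left(11,-6 \right)} \left(17 \left(-1\right) + 115\right) = \left(6 + \left(-6\right)^{2}\right) \left(17 \left(-1\right) + 115\right) = \left(6 + 36\right) \left(-17 + 115\right) = 42 \cdot 98 = 4116$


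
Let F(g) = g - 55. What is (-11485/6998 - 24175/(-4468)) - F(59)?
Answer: -3603293/15633532 ≈ -0.23048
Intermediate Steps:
F(g) = -55 + g
(-11485/6998 - 24175/(-4468)) - F(59) = (-11485/6998 - 24175/(-4468)) - (-55 + 59) = (-11485*1/6998 - 24175*(-1/4468)) - 1*4 = (-11485/6998 + 24175/4468) - 4 = 58930835/15633532 - 4 = -3603293/15633532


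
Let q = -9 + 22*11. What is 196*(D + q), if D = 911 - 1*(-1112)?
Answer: 442176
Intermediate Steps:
D = 2023 (D = 911 + 1112 = 2023)
q = 233 (q = -9 + 242 = 233)
196*(D + q) = 196*(2023 + 233) = 196*2256 = 442176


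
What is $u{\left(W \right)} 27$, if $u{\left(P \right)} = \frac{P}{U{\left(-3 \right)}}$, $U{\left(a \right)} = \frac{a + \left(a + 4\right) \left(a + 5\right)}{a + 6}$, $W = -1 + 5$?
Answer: $-324$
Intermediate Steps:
$W = 4$
$U{\left(a \right)} = \frac{a + \left(4 + a\right) \left(5 + a\right)}{6 + a}$
$u{\left(P \right)} = - 3 P$ ($u{\left(P \right)} = \frac{P}{\frac{1}{6 - 3} \left(20 + \left(-3\right)^{2} + 10 \left(-3\right)\right)} = \frac{P}{\frac{1}{3} \left(20 + 9 - 30\right)} = \frac{P}{\frac{1}{3} \left(-1\right)} = \frac{P}{- \frac{1}{3}} = P \left(-3\right) = - 3 P$)
$u{\left(W \right)} 27 = \left(-3\right) 4 \cdot 27 = \left(-12\right) 27 = -324$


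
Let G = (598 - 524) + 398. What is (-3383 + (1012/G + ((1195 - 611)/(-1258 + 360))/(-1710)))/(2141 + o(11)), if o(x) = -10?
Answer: -153151437967/96533468910 ≈ -1.5865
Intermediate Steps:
G = 472 (G = 74 + 398 = 472)
(-3383 + (1012/G + ((1195 - 611)/(-1258 + 360))/(-1710)))/(2141 + o(11)) = (-3383 + (1012/472 + ((1195 - 611)/(-1258 + 360))/(-1710)))/(2141 - 10) = (-3383 + (1012*(1/472) + (584/(-898))*(-1/1710)))/2131 = (-3383 + (253/118 + (584*(-1/898))*(-1/1710)))*(1/2131) = (-3383 + (253/118 - 292/449*(-1/1710)))*(1/2131) = (-3383 + (253/118 + 146/383895))*(1/2131) = (-3383 + 97142663/45299610)*(1/2131) = -153151437967/45299610*1/2131 = -153151437967/96533468910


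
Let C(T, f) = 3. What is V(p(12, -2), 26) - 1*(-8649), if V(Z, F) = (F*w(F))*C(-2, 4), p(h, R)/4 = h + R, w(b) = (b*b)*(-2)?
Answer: -96807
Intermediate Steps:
w(b) = -2*b**2 (w(b) = b**2*(-2) = -2*b**2)
p(h, R) = 4*R + 4*h (p(h, R) = 4*(h + R) = 4*(R + h) = 4*R + 4*h)
V(Z, F) = -6*F**3 (V(Z, F) = (F*(-2*F**2))*3 = -2*F**3*3 = -6*F**3)
V(p(12, -2), 26) - 1*(-8649) = -6*26**3 - 1*(-8649) = -6*17576 + 8649 = -105456 + 8649 = -96807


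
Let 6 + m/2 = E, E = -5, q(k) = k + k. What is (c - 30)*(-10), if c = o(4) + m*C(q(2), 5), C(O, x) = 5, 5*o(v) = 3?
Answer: 1394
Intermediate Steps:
q(k) = 2*k
o(v) = ⅗ (o(v) = (⅕)*3 = ⅗)
m = -22 (m = -12 + 2*(-5) = -12 - 10 = -22)
c = -547/5 (c = ⅗ - 22*5 = ⅗ - 110 = -547/5 ≈ -109.40)
(c - 30)*(-10) = (-547/5 - 30)*(-10) = -697/5*(-10) = 1394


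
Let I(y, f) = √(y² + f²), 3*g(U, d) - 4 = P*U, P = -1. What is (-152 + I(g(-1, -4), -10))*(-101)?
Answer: 15352 - 505*√37/3 ≈ 14328.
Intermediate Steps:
g(U, d) = 4/3 - U/3 (g(U, d) = 4/3 + (-U)/3 = 4/3 - U/3)
I(y, f) = √(f² + y²)
(-152 + I(g(-1, -4), -10))*(-101) = (-152 + √((-10)² + (4/3 - ⅓*(-1))²))*(-101) = (-152 + √(100 + (4/3 + ⅓)²))*(-101) = (-152 + √(100 + (5/3)²))*(-101) = (-152 + √(100 + 25/9))*(-101) = (-152 + √(925/9))*(-101) = (-152 + 5*√37/3)*(-101) = 15352 - 505*√37/3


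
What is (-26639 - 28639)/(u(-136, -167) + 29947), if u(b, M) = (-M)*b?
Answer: -55278/7235 ≈ -7.6404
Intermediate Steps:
u(b, M) = -M*b
(-26639 - 28639)/(u(-136, -167) + 29947) = (-26639 - 28639)/(-1*(-167)*(-136) + 29947) = -55278/(-22712 + 29947) = -55278/7235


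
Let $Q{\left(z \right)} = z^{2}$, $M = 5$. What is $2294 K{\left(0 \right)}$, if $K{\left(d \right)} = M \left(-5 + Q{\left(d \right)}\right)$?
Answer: $-57350$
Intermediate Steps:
$K{\left(d \right)} = -25 + 5 d^{2}$ ($K{\left(d \right)} = 5 \left(-5 + d^{2}\right) = -25 + 5 d^{2}$)
$2294 K{\left(0 \right)} = 2294 \left(-25 + 5 \cdot 0^{2}\right) = 2294 \left(-25 + 5 \cdot 0\right) = 2294 \left(-25 + 0\right) = 2294 \left(-25\right) = -57350$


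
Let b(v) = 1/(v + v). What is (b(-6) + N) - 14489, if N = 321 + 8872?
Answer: -63553/12 ≈ -5296.1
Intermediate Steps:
N = 9193
b(v) = 1/(2*v)
(b(-6) + N) - 14489 = ((1/2)/(-6) + 9193) - 14489 = ((1/2)*(-1/6) + 9193) - 14489 = (-1/12 + 9193) - 14489 = 110315/12 - 14489 = -63553/12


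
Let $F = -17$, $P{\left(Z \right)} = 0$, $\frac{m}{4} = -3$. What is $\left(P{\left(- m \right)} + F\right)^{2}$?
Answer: $289$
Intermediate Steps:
$m = -12$ ($m = 4 \left(-3\right) = -12$)
$\left(P{\left(- m \right)} + F\right)^{2} = \left(0 - 17\right)^{2} = \left(-17\right)^{2} = 289$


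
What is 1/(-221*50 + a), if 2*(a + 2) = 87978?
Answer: 1/32937 ≈ 3.0361e-5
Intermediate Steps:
a = 43987 (a = -2 + (1/2)*87978 = -2 + 43989 = 43987)
1/(-221*50 + a) = 1/(-221*50 + 43987) = 1/(-11050 + 43987) = 1/32937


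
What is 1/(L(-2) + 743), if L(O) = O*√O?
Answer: 743/552057 + 2*I*√2/552057 ≈ 0.0013459 + 5.1234e-6*I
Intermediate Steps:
L(O) = O^(3/2)
1/(L(-2) + 743) = 1/((-2)^(3/2) + 743) = 1/(-2*I*√2 + 743) = 1/(743 - 2*I*√2)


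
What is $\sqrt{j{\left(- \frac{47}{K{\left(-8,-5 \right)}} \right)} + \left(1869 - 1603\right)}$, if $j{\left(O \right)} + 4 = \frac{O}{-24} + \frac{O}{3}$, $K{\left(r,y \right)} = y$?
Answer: $\frac{\sqrt{953070}}{60} \approx 16.271$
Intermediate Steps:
$j{\left(O \right)} = -4 + \frac{7 O}{24}$ ($j{\left(O \right)} = -4 + \left(\frac{O}{-24} + \frac{O}{3}\right) = -4 + \left(O \left(- \frac{1}{24}\right) + O \frac{1}{3}\right) = -4 + \left(- \frac{O}{24} + \frac{O}{3}\right) = -4 + \frac{7 O}{24}$)
$\sqrt{j{\left(- \frac{47}{K{\left(-8,-5 \right)}} \right)} + \left(1869 - 1603\right)} = \sqrt{\left(-4 + \frac{7 \left(- \frac{47}{-5}\right)}{24}\right) + \left(1869 - 1603\right)} = \sqrt{\left(-4 + \frac{7 \left(\left(-47\right) \left(- \frac{1}{5}\right)\right)}{24}\right) + 266} = \sqrt{\left(-4 + \frac{7}{24} \cdot \frac{47}{5}\right) + 266} = \sqrt{\left(-4 + \frac{329}{120}\right) + 266} = \sqrt{- \frac{151}{120} + 266} = \sqrt{\frac{31769}{120}} = \frac{\sqrt{953070}}{60}$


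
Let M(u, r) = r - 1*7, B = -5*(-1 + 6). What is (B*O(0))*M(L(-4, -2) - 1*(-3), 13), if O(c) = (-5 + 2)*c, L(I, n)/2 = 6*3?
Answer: 0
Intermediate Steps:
L(I, n) = 36 (L(I, n) = 2*(6*3) = 2*18 = 36)
B = -25 (B = -5*5 = -25)
M(u, r) = -7 + r (M(u, r) = r - 7 = -7 + r)
O(c) = -3*c
(B*O(0))*M(L(-4, -2) - 1*(-3), 13) = (-(-75)*0)*(-7 + 13) = -25*0*6 = 0*6 = 0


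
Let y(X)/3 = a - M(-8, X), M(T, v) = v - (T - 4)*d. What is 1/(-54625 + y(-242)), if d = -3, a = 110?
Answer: -1/53461 ≈ -1.8705e-5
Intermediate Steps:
M(T, v) = -12 + v + 3*T (M(T, v) = v - (T - 4)*(-3) = v - (-4 + T)*(-3) = v - (12 - 3*T) = v + (-12 + 3*T) = -12 + v + 3*T)
y(X) = 438 - 3*X (y(X) = 3*(110 - (-12 + X + 3*(-8))) = 3*(110 - (-12 + X - 24)) = 3*(110 - (-36 + X)) = 3*(110 + (36 - X)) = 3*(146 - X) = 438 - 3*X)
1/(-54625 + y(-242)) = 1/(-54625 + (438 - 3*(-242))) = 1/(-54625 + (438 + 726)) = 1/(-54625 + 1164) = 1/(-53461) = -1/53461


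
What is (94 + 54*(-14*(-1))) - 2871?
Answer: -2021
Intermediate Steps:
(94 + 54*(-14*(-1))) - 2871 = (94 + 54*14) - 2871 = (94 + 756) - 2871 = 850 - 2871 = -2021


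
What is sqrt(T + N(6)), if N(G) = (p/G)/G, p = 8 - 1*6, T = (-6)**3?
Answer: 13*I*sqrt(46)/6 ≈ 14.695*I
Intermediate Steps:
T = -216
p = 2 (p = 8 - 6 = 2)
N(G) = 2/G**2 (N(G) = (2/G)/G = 2/G**2)
sqrt(T + N(6)) = sqrt(-216 + 2/6**2) = sqrt(-216 + 2*(1/36)) = sqrt(-216 + 1/18) = sqrt(-3887/18) = 13*I*sqrt(46)/6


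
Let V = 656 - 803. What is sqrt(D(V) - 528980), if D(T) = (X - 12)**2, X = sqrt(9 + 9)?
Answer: sqrt(-528818 - 72*sqrt(2)) ≈ 727.27*I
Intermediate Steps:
V = -147
X = 3*sqrt(2) (X = sqrt(18) = 3*sqrt(2) ≈ 4.2426)
D(T) = (-12 + 3*sqrt(2))**2 (D(T) = (3*sqrt(2) - 12)**2 = (-12 + 3*sqrt(2))**2)
sqrt(D(V) - 528980) = sqrt((162 - 72*sqrt(2)) - 528980) = sqrt(-528818 - 72*sqrt(2))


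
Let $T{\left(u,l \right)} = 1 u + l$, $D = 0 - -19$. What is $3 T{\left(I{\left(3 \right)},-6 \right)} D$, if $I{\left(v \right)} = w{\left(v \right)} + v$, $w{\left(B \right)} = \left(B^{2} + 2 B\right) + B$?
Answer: $855$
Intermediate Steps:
$D = 19$ ($D = 0 + 19 = 19$)
$w{\left(B \right)} = B^{2} + 3 B$
$I{\left(v \right)} = v + v \left(3 + v\right)$ ($I{\left(v \right)} = v \left(3 + v\right) + v = v + v \left(3 + v\right)$)
$T{\left(u,l \right)} = l + u$ ($T{\left(u,l \right)} = u + l = l + u$)
$3 T{\left(I{\left(3 \right)},-6 \right)} D = 3 \left(-6 + 3 \left(4 + 3\right)\right) 19 = 3 \left(-6 + 3 \cdot 7\right) 19 = 3 \left(-6 + 21\right) 19 = 3 \cdot 15 \cdot 19 = 45 \cdot 19 = 855$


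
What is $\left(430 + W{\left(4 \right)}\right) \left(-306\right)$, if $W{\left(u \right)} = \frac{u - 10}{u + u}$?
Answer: $- \frac{262701}{2} \approx -1.3135 \cdot 10^{5}$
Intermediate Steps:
$W{\left(u \right)} = \frac{-10 + u}{2 u}$
$\left(430 + W{\left(4 \right)}\right) \left(-306\right) = \left(430 + \frac{-10 + 4}{2 \cdot 4}\right) \left(-306\right) = \left(430 + \frac{1}{2} \cdot \frac{1}{4} \left(-6\right)\right) \left(-306\right) = \left(430 - \frac{3}{4}\right) \left(-306\right) = \frac{1717}{4} \left(-306\right) = - \frac{262701}{2}$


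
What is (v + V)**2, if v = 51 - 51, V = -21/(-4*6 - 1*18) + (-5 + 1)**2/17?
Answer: 2401/1156 ≈ 2.0770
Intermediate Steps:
V = 49/34 (V = -21/(-24 - 18) + (-4)**2*(1/17) = -21/(-42) + 16*(1/17) = -21*(-1/42) + 16/17 = 1/2 + 16/17 = 49/34 ≈ 1.4412)
v = 0
(v + V)**2 = (0 + 49/34)**2 = (49/34)**2 = 2401/1156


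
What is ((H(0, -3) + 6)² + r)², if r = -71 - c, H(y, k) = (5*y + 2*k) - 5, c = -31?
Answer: 225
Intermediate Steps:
H(y, k) = -5 + 2*k + 5*y (H(y, k) = (2*k + 5*y) - 5 = -5 + 2*k + 5*y)
r = -40 (r = -71 - 1*(-31) = -71 + 31 = -40)
((H(0, -3) + 6)² + r)² = (((-5 + 2*(-3) + 5*0) + 6)² - 40)² = (((-5 - 6 + 0) + 6)² - 40)² = ((-11 + 6)² - 40)² = ((-5)² - 40)² = (25 - 40)² = (-15)² = 225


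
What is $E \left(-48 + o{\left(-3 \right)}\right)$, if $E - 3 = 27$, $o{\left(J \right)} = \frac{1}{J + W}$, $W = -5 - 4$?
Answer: $- \frac{2885}{2} \approx -1442.5$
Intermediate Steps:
$W = -9$ ($W = -5 - 4 = -9$)
$o{\left(J \right)} = \frac{1}{-9 + J}$ ($o{\left(J \right)} = \frac{1}{J - 9} = \frac{1}{-9 + J}$)
$E = 30$ ($E = 3 + 27 = 30$)
$E \left(-48 + o{\left(-3 \right)}\right) = 30 \left(-48 + \frac{1}{-9 - 3}\right) = 30 \left(-48 + \frac{1}{-12}\right) = 30 \left(-48 - \frac{1}{12}\right) = 30 \left(- \frac{577}{12}\right) = - \frac{2885}{2}$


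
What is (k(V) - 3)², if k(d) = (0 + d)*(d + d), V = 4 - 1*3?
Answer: 1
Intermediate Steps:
V = 1 (V = 4 - 3 = 1)
k(d) = 2*d² (k(d) = d*(2*d) = 2*d²)
(k(V) - 3)² = (2*1² - 3)² = (2*1 - 3)² = (2 - 3)² = (-1)² = 1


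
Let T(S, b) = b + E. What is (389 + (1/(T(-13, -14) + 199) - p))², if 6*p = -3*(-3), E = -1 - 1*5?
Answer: 19245180529/128164 ≈ 1.5016e+5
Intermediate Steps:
E = -6 (E = -1 - 5 = -6)
T(S, b) = -6 + b (T(S, b) = b - 6 = -6 + b)
p = 3/2 (p = (-3*(-3))/6 = (⅙)*9 = 3/2 ≈ 1.5000)
(389 + (1/(T(-13, -14) + 199) - p))² = (389 + (1/((-6 - 14) + 199) - 1*3/2))² = (389 + (1/(-20 + 199) - 3/2))² = (389 + (1/179 - 3/2))² = (389 - 535/358)² = (138727/358)² = 19245180529/128164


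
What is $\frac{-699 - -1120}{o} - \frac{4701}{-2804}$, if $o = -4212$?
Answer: $\frac{1163758}{738153} \approx 1.5766$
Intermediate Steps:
$\frac{-699 - -1120}{o} - \frac{4701}{-2804} = \frac{-699 - -1120}{-4212} - \frac{4701}{-2804} = \left(-699 + 1120\right) \left(- \frac{1}{4212}\right) - - \frac{4701}{2804} = 421 \left(- \frac{1}{4212}\right) + \frac{4701}{2804} = - \frac{421}{4212} + \frac{4701}{2804} = \frac{1163758}{738153}$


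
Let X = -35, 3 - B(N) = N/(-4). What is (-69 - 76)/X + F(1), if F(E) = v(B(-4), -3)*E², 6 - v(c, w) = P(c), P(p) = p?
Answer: 57/7 ≈ 8.1429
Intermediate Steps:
B(N) = 3 + N/4 (B(N) = 3 - N/(-4) = 3 - N*(-1)/4 = 3 - (-1)*N/4 = 3 + N/4)
v(c, w) = 6 - c
F(E) = 4*E² (F(E) = (6 - (3 + (¼)*(-4)))*E² = (6 - (3 - 1))*E² = (6 - 1*2)*E² = (6 - 2)*E² = 4*E²)
(-69 - 76)/X + F(1) = (-69 - 76)/(-35) + 4*1² = -1/35*(-145) + 4*1 = 29/7 + 4 = 57/7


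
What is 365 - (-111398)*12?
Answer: 1337141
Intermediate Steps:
365 - (-111398)*12 = 365 - 1526*(-876) = 365 + 1336776 = 1337141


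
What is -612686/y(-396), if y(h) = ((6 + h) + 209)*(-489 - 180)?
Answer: -612686/121089 ≈ -5.0598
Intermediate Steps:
y(h) = -143835 - 669*h (y(h) = (215 + h)*(-669) = -143835 - 669*h)
-612686/y(-396) = -612686/(-143835 - 669*(-396)) = -612686/(-143835 + 264924) = -612686/121089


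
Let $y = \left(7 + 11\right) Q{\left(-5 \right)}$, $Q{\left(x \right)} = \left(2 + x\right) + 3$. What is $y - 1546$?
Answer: $-1546$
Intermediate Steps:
$Q{\left(x \right)} = 5 + x$
$y = 0$ ($y = \left(7 + 11\right) \left(5 - 5\right) = 18 \cdot 0 = 0$)
$y - 1546 = 0 - 1546 = -1546$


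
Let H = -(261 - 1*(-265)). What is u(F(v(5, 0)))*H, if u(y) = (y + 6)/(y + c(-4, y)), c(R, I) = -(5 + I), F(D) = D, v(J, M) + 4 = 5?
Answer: 3682/5 ≈ 736.40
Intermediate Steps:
v(J, M) = 1 (v(J, M) = -4 + 5 = 1)
c(R, I) = -5 - I
u(y) = -6/5 - y/5 (u(y) = (y + 6)/(y + (-5 - y)) = (6 + y)/(-5) = (6 + y)*(-⅕) = -6/5 - y/5)
H = -526 (H = -(261 + 265) = -1*526 = -526)
u(F(v(5, 0)))*H = (-6/5 - ⅕*1)*(-526) = (-6/5 - ⅕)*(-526) = -7/5*(-526) = 3682/5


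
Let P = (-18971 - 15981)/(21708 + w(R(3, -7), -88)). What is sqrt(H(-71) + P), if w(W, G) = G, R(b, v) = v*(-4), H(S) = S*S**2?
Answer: I*sqrt(10456068130665)/5405 ≈ 598.26*I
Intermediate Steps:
H(S) = S**3
R(b, v) = -4*v
P = -8738/5405 (P = (-18971 - 15981)/(21708 - 88) = -34952/21620 = -34952*1/21620 = -8738/5405 ≈ -1.6167)
sqrt(H(-71) + P) = sqrt((-71)**3 - 8738/5405) = sqrt(-357911 - 8738/5405) = sqrt(-1934517693/5405) = I*sqrt(10456068130665)/5405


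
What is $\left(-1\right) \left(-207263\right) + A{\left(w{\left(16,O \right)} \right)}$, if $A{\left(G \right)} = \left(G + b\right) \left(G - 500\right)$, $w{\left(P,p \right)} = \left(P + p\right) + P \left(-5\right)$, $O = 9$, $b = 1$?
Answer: $237233$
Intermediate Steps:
$w{\left(P,p \right)} = p - 4 P$ ($w{\left(P,p \right)} = \left(P + p\right) - 5 P = p - 4 P$)
$A{\left(G \right)} = \left(1 + G\right) \left(-500 + G\right)$ ($A{\left(G \right)} = \left(G + 1\right) \left(G - 500\right) = \left(1 + G\right) \left(-500 + G\right)$)
$\left(-1\right) \left(-207263\right) + A{\left(w{\left(16,O \right)} \right)} = \left(-1\right) \left(-207263\right) - \left(500 - \left(9 - 64\right)^{2} + 499 \left(9 - 64\right)\right) = 207263 - \left(500 - \left(9 - 64\right)^{2} + 499 \left(9 - 64\right)\right) = 207263 - \left(-26945 - 3025\right) = 207263 + \left(-500 + 3025 + 27445\right) = 207263 + 29970 = 237233$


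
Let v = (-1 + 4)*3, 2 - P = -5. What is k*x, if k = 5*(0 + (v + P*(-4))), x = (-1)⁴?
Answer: -95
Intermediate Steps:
P = 7 (P = 2 - 1*(-5) = 2 + 5 = 7)
v = 9 (v = 3*3 = 9)
x = 1
k = -95 (k = 5*(0 + (9 + 7*(-4))) = 5*(0 + (9 - 28)) = 5*(0 - 19) = 5*(-19) = -95)
k*x = -95*1 = -95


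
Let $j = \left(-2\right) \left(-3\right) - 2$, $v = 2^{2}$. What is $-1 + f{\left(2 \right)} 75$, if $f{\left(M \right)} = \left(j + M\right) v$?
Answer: $1799$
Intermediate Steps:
$v = 4$
$j = 4$ ($j = 6 - 2 = 4$)
$f{\left(M \right)} = 16 + 4 M$ ($f{\left(M \right)} = \left(4 + M\right) 4 = 16 + 4 M$)
$-1 + f{\left(2 \right)} 75 = -1 + \left(16 + 4 \cdot 2\right) 75 = -1 + \left(16 + 8\right) 75 = -1 + 24 \cdot 75 = -1 + 1800 = 1799$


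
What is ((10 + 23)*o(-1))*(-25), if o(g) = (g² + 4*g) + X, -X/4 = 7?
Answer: 25575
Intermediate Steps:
X = -28 (X = -4*7 = -28)
o(g) = -28 + g² + 4*g (o(g) = (g² + 4*g) - 28 = -28 + g² + 4*g)
((10 + 23)*o(-1))*(-25) = ((10 + 23)*(-28 + (-1)² + 4*(-1)))*(-25) = (33*(-28 + 1 - 4))*(-25) = (33*(-31))*(-25) = -1023*(-25) = 25575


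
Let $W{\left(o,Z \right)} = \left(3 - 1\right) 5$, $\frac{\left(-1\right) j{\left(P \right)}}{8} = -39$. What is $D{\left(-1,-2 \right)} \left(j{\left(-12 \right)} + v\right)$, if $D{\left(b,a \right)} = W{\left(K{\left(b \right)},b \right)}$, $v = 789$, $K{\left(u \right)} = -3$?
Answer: $11010$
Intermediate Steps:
$j{\left(P \right)} = 312$ ($j{\left(P \right)} = \left(-8\right) \left(-39\right) = 312$)
$W{\left(o,Z \right)} = 10$ ($W{\left(o,Z \right)} = 2 \cdot 5 = 10$)
$D{\left(b,a \right)} = 10$
$D{\left(-1,-2 \right)} \left(j{\left(-12 \right)} + v\right) = 10 \left(312 + 789\right) = 10 \cdot 1101 = 11010$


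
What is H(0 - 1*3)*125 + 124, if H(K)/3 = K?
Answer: -1001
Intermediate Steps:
H(K) = 3*K
H(0 - 1*3)*125 + 124 = (3*(0 - 1*3))*125 + 124 = (3*(0 - 3))*125 + 124 = (3*(-3))*125 + 124 = -9*125 + 124 = -1125 + 124 = -1001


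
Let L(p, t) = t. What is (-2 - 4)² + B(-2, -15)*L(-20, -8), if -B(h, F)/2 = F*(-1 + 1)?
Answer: 36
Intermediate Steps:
B(h, F) = 0 (B(h, F) = -2*F*(-1 + 1) = -2*F*0 = -2*0 = 0)
(-2 - 4)² + B(-2, -15)*L(-20, -8) = (-2 - 4)² + 0*(-8) = (-6)² + 0 = 36 + 0 = 36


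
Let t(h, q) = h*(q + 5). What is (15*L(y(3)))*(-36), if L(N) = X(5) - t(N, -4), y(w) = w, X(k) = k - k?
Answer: 1620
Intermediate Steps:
X(k) = 0
t(h, q) = h*(5 + q)
L(N) = -N (L(N) = 0 - N*(5 - 4) = 0 - N = -N)
(15*L(y(3)))*(-36) = (15*(-1*3))*(-36) = (15*(-3))*(-36) = -45*(-36) = 1620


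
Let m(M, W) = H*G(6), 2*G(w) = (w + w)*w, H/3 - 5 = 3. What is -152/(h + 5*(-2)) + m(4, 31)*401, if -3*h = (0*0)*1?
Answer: 1732396/5 ≈ 3.4648e+5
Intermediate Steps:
H = 24 (H = 15 + 3*3 = 15 + 9 = 24)
h = 0 (h = -0*0/3 = -0 = -⅓*0 = 0)
G(w) = w² (G(w) = ((w + w)*w)/2 = ((2*w)*w)/2 = (2*w²)/2 = w²)
m(M, W) = 864 (m(M, W) = 24*6² = 24*36 = 864)
-152/(h + 5*(-2)) + m(4, 31)*401 = -152/(0 + 5*(-2)) + 864*401 = -152/(0 - 10) + 346464 = -152/(-10) + 346464 = -152*(-⅒) + 346464 = 76/5 + 346464 = 1732396/5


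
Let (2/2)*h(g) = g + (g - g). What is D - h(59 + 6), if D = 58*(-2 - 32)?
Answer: -2037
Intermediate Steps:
h(g) = g (h(g) = g + (g - g) = g + 0 = g)
D = -1972 (D = 58*(-34) = -1972)
D - h(59 + 6) = -1972 - (59 + 6) = -1972 - 1*65 = -1972 - 65 = -2037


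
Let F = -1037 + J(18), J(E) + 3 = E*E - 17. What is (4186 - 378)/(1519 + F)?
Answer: 1904/393 ≈ 4.8448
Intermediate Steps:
J(E) = -20 + E**2 (J(E) = -3 + (E*E - 17) = -3 + (E**2 - 17) = -3 + (-17 + E**2) = -20 + E**2)
F = -733 (F = -1037 + (-20 + 18**2) = -1037 + (-20 + 324) = -1037 + 304 = -733)
(4186 - 378)/(1519 + F) = (4186 - 378)/(1519 - 733) = 3808/786 = 3808*(1/786) = 1904/393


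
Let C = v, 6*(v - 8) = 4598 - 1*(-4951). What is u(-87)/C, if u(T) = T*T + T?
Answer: 14964/3199 ≈ 4.6777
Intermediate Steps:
v = 3199/2 (v = 8 + (4598 - 1*(-4951))/6 = 8 + (4598 + 4951)/6 = 8 + (⅙)*9549 = 8 + 3183/2 = 3199/2 ≈ 1599.5)
C = 3199/2 ≈ 1599.5
u(T) = T + T² (u(T) = T² + T = T + T²)
u(-87)/C = (-87*(1 - 87))/(3199/2) = -87*(-86)*(2/3199) = 7482*(2/3199) = 14964/3199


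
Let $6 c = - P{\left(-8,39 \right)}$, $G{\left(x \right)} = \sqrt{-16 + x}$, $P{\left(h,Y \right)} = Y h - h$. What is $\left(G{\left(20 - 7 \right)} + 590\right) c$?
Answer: $\frac{89680}{3} + \frac{152 i \sqrt{3}}{3} \approx 29893.0 + 87.757 i$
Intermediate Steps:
$P{\left(h,Y \right)} = - h + Y h$
$c = \frac{152}{3}$ ($c = \frac{\left(-1\right) \left(- 8 \left(-1 + 39\right)\right)}{6} = \frac{\left(-1\right) \left(\left(-8\right) 38\right)}{6} = \frac{\left(-1\right) \left(-304\right)}{6} = \frac{1}{6} \cdot 304 = \frac{152}{3} \approx 50.667$)
$\left(G{\left(20 - 7 \right)} + 590\right) c = \left(\sqrt{-16 + \left(20 - 7\right)} + 590\right) \frac{152}{3} = \left(\sqrt{-16 + 13} + 590\right) \frac{152}{3} = \left(\sqrt{-3} + 590\right) \frac{152}{3} = \left(i \sqrt{3} + 590\right) \frac{152}{3} = \left(590 + i \sqrt{3}\right) \frac{152}{3} = \frac{89680}{3} + \frac{152 i \sqrt{3}}{3}$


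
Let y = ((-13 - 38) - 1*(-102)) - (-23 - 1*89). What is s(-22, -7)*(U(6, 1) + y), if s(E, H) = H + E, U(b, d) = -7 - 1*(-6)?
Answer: -4698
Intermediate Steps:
U(b, d) = -1 (U(b, d) = -7 + 6 = -1)
s(E, H) = E + H
y = 163 (y = (-51 + 102) - (-23 - 89) = 51 - 1*(-112) = 51 + 112 = 163)
s(-22, -7)*(U(6, 1) + y) = (-22 - 7)*(-1 + 163) = -29*162 = -4698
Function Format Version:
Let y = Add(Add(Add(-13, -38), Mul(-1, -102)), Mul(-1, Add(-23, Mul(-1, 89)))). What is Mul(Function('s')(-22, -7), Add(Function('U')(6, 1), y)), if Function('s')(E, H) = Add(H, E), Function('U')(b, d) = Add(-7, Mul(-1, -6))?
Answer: -4698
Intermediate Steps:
Function('U')(b, d) = -1 (Function('U')(b, d) = Add(-7, 6) = -1)
Function('s')(E, H) = Add(E, H)
y = 163 (y = Add(Add(-51, 102), Mul(-1, Add(-23, -89))) = Add(51, Mul(-1, -112)) = Add(51, 112) = 163)
Mul(Function('s')(-22, -7), Add(Function('U')(6, 1), y)) = Mul(Add(-22, -7), Add(-1, 163)) = Mul(-29, 162) = -4698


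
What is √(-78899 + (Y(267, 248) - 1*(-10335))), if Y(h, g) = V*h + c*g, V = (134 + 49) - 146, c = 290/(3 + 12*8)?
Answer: I*√63116845/33 ≈ 240.75*I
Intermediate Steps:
c = 290/99 (c = 290/(3 + 96) = 290/99 ≈ 2.9293)
V = 37 (V = 183 - 146 = 37)
Y(h, g) = 37*h + 290*g/99
√(-78899 + (Y(267, 248) - 1*(-10335))) = √(-78899 + ((37*267 + (290/99)*248) - 1*(-10335))) = √(-78899 + ((9879 + 71920/99) + 10335)) = √(-78899 + (1049941/99 + 10335)) = √(-78899 + 2073106/99) = √(-5737895/99) = I*√63116845/33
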